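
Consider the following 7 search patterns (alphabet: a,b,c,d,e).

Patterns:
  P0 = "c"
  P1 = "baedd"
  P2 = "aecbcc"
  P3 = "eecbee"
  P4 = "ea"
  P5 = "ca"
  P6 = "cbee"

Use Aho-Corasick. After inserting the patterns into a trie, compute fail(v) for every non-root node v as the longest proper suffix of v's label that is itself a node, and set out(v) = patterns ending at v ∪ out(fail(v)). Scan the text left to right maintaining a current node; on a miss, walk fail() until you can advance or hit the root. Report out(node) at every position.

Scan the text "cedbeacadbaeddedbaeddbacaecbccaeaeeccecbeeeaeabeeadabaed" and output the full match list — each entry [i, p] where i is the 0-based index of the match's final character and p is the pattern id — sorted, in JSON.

Construct AC machine:
Trie nodes:
  n0 'ε': a→7 b→2 c→1 e→13
  n1 'c': a→20 b→21  ←P0
  n2 'b': a→3
  n3 'ba': e→4
  n4 'bae': d→5
  n5 'baed': d→6
  n6 'baedd': ·  ←P1
  n7 'a': e→8
  n8 'ae': c→9
  n9 'aec': b→10
  n10 'aecb': c→11
  n11 'aecbc': c→12
  n12 'aecbcc': ·  ←P2
  n13 'e': a→19 e→14
  n14 'ee': c→15
  n15 'eec': b→16
  n16 'eecb': e→17
  n17 'eecbe': e→18
  n18 'eecbee': ·  ←P3
  n19 'ea': ·  ←P4
  n20 'ca': ·  ←P5
  n21 'cb': e→22
  n22 'cbe': e→23
  n23 'cbee': ·  ←P6

BFS fail/out derivation:
  n1('c'): parent n0 fail=0; on 'c' 0 → fail=0;  out {0}∪∅={0}
  n2('b'): parent n0 fail=0; on 'b' 0 → fail=0;  out ∅∪∅=∅
  n7('a'): parent n0 fail=0; on 'a' 0 → fail=0;  out ∅∪∅=∅
  n13('e'): parent n0 fail=0; on 'e' 0 → fail=0;  out ∅∪∅=∅
  n3('ba'): parent n2 fail=0; on 'a' 0 → fail=7;  out ∅∪∅=∅
  n8('ae'): parent n7 fail=0; on 'e' 0 → fail=13;  out ∅∪∅=∅
  n14('ee'): parent n13 fail=0; on 'e' 0 → fail=13;  out ∅∪∅=∅
  n19('ea'): parent n13 fail=0; on 'a' 0 → fail=7;  out {4}∪∅={4}
  n20('ca'): parent n1 fail=0; on 'a' 0 → fail=7;  out {5}∪∅={5}
  n21('cb'): parent n1 fail=0; on 'b' 0 → fail=2;  out ∅∪∅=∅
  n4('bae'): parent n3 fail=7; on 'e' 7 → fail=8;  out ∅∪∅=∅
  n9('aec'): parent n8 fail=13; on 'c' 13→0 → fail=1;  out ∅∪{0}={0}
  n15('eec'): parent n14 fail=13; on 'c' 13→0 → fail=1;  out ∅∪{0}={0}
  n22('cbe'): parent n21 fail=2; on 'e' 2→0 → fail=13;  out ∅∪∅=∅
  n5('baed'): parent n4 fail=8; on 'd' 8→13→0 → fail=0;  out ∅∪∅=∅
  n10('aecb'): parent n9 fail=1; on 'b' 1 → fail=21;  out ∅∪∅=∅
  n16('eecb'): parent n15 fail=1; on 'b' 1 → fail=21;  out ∅∪∅=∅
  n23('cbee'): parent n22 fail=13; on 'e' 13 → fail=14;  out {6}∪∅={6}
  n6('baedd'): parent n5 fail=0; on 'd' 0 → fail=0;  out {1}∪∅={1}
  n11('aecbc'): parent n10 fail=21; on 'c' 21→2→0 → fail=1;  out ∅∪{0}={0}
  n17('eecbe'): parent n16 fail=21; on 'e' 21 → fail=22;  out ∅∪∅=∅
  n12('aecbcc'): parent n11 fail=1; on 'c' 1→0 → fail=1;  out {2}∪{0}={0,2}
  n18('eecbee'): parent n17 fail=22; on 'e' 22 → fail=23;  out {3}∪{6}={3,6}

Scan:
[0] read 'c'  n0⇒n1  → match P0@[0:0]
[1] read 'e'  n1⇒n13 ·f
[2] read 'd'  n13⇒n0 ·f
[3] read 'b'  n0⇒n2
[4] read 'e'  n2⇒n13 ·f
[5] read 'a'  n13⇒n19  → match P4@[4:5]
[6] read 'c'  n19⇒n1 ·f  → match P0@[6:6]
[7] read 'a'  n1⇒n20  → match P5@[6:7]
[8] read 'd'  n20⇒n0 ·f
[9] read 'b'  n0⇒n2
[10] read 'a'  n2⇒n3
[11] read 'e'  n3⇒n4
[12] read 'd'  n4⇒n5
[13] read 'd'  n5⇒n6  → match P1@[9:13]
[14] read 'e'  n6⇒n13 ·f
[15] read 'd'  n13⇒n0 ·f
[16] read 'b'  n0⇒n2
[17] read 'a'  n2⇒n3
[18] read 'e'  n3⇒n4
[19] read 'd'  n4⇒n5
[20] read 'd'  n5⇒n6  → match P1@[16:20]
[21] read 'b'  n6⇒n2 ·f
[22] read 'a'  n2⇒n3
[23] read 'c'  n3⇒n1 ·f  → match P0@[23:23]
[24] read 'a'  n1⇒n20  → match P5@[23:24]
[25] read 'e'  n20⇒n8 ·f
[26] read 'c'  n8⇒n9  → match P0@[26:26]
[27] read 'b'  n9⇒n10
[28] read 'c'  n10⇒n11  → match P0@[28:28]
[29] read 'c'  n11⇒n12  → match P0@[29:29],P2@[24:29]
[30] read 'a'  n12⇒n20 ·f  → match P5@[29:30]
[31] read 'e'  n20⇒n8 ·f
[32] read 'a'  n8⇒n19 ·f  → match P4@[31:32]
[33] read 'e'  n19⇒n8 ·f
[34] read 'e'  n8⇒n14 ·f
[35] read 'c'  n14⇒n15  → match P0@[35:35]
[36] read 'c'  n15⇒n1 ·f  → match P0@[36:36]
[37] read 'e'  n1⇒n13 ·f
[38] read 'c'  n13⇒n1 ·f  → match P0@[38:38]
[39] read 'b'  n1⇒n21
[40] read 'e'  n21⇒n22
[41] read 'e'  n22⇒n23  → match P6@[38:41]
[42] read 'e'  n23⇒n14 ·f
[43] read 'a'  n14⇒n19 ·f  → match P4@[42:43]
[44] read 'e'  n19⇒n8 ·f
[45] read 'a'  n8⇒n19 ·f  → match P4@[44:45]
[46] read 'b'  n19⇒n2 ·f
[47] read 'e'  n2⇒n13 ·f
[48] read 'e'  n13⇒n14
[49] read 'a'  n14⇒n19 ·f  → match P4@[48:49]
[50] read 'd'  n19⇒n0 ·f
[51] read 'a'  n0⇒n7
[52] read 'b'  n7⇒n2 ·f
[53] read 'a'  n2⇒n3
[54] read 'e'  n3⇒n4
[55] read 'd'  n4⇒n5

All matches (sorted): [[0,0],[5,4],[6,0],[7,5],[13,1],[20,1],[23,0],[24,5],[26,0],[28,0],[29,0],[29,2],[30,5],[32,4],[35,0],[36,0],[38,0],[41,6],[43,4],[45,4],[49,4]]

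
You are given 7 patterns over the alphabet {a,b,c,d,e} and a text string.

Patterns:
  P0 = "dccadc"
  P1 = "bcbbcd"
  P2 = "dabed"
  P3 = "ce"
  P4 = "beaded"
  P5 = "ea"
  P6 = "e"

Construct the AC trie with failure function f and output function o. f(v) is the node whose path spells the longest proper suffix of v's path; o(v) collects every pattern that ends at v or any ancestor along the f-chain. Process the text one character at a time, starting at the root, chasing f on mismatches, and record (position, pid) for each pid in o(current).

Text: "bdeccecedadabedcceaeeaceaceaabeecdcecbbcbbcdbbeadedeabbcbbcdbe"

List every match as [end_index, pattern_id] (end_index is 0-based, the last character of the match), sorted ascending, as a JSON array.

Build automaton:
Trie (insert patterns):
  0='ε' goto b→7 c→17 d→1 e→24
  1='d' goto a→13 c→2
  2='dc' goto c→3
  3='dcc' goto a→4
  4='dcca' goto d→5
  5='dccad' goto c→6
  6='dccadc' goto ·  [P0 ends]
  7='b' goto c→8 e→19
  8='bc' goto b→9
  9='bcb' goto b→10
  10='bcbb' goto c→11
  11='bcbbc' goto d→12
  12='bcbbcd' goto ·  [P1 ends]
  13='da' goto b→14
  14='dab' goto e→15
  15='dabe' goto d→16
  16='dabed' goto ·  [P2 ends]
  17='c' goto e→18
  18='ce' goto ·  [P3 ends]
  19='be' goto a→20
  20='bea' goto d→21
  21='bead' goto e→22
  22='beade' goto d→23
  23='beaded' goto ·  [P4 ends]
  24='e' goto a→25  [P6 ends]
  25='ea' goto ·  [P5 ends]

Failure links (BFS by depth):
  n1('d'): parent n0 fail=0; on 'd' 0 → fail=0;  out ∅∪∅=∅
  n7('b'): parent n0 fail=0; on 'b' 0 → fail=0;  out ∅∪∅=∅
  n17('c'): parent n0 fail=0; on 'c' 0 → fail=0;  out ∅∪∅=∅
  n24('e'): parent n0 fail=0; on 'e' 0 → fail=0;  out {6}∪∅={6}
  n2('dc'): parent n1 fail=0; on 'c' 0 → fail=17;  out ∅∪∅=∅
  n8('bc'): parent n7 fail=0; on 'c' 0 → fail=17;  out ∅∪∅=∅
  n13('da'): parent n1 fail=0; on 'a' 0 → fail=0;  out ∅∪∅=∅
  n18('ce'): parent n17 fail=0; on 'e' 0 → fail=24;  out {3}∪{6}={3,6}
  n19('be'): parent n7 fail=0; on 'e' 0 → fail=24;  out ∅∪{6}={6}
  n25('ea'): parent n24 fail=0; on 'a' 0 → fail=0;  out {5}∪∅={5}
  n3('dcc'): parent n2 fail=17; on 'c' 17→0 → fail=17;  out ∅∪∅=∅
  n9('bcb'): parent n8 fail=17; on 'b' 17→0 → fail=7;  out ∅∪∅=∅
  n14('dab'): parent n13 fail=0; on 'b' 0 → fail=7;  out ∅∪∅=∅
  n20('bea'): parent n19 fail=24; on 'a' 24 → fail=25;  out ∅∪{5}={5}
  n4('dcca'): parent n3 fail=17; on 'a' 17→0 → fail=0;  out ∅∪∅=∅
  n10('bcbb'): parent n9 fail=7; on 'b' 7→0 → fail=7;  out ∅∪∅=∅
  n15('dabe'): parent n14 fail=7; on 'e' 7 → fail=19;  out ∅∪{6}={6}
  n21('bead'): parent n20 fail=25; on 'd' 25→0 → fail=1;  out ∅∪∅=∅
  n5('dccad'): parent n4 fail=0; on 'd' 0 → fail=1;  out ∅∪∅=∅
  n11('bcbbc'): parent n10 fail=7; on 'c' 7 → fail=8;  out ∅∪∅=∅
  n16('dabed'): parent n15 fail=19; on 'd' 19→24→0 → fail=1;  out {2}∪∅={2}
  n22('beade'): parent n21 fail=1; on 'e' 1→0 → fail=24;  out ∅∪{6}={6}
  n6('dccadc'): parent n5 fail=1; on 'c' 1 → fail=2;  out {0}∪∅={0}
  n12('bcbbcd'): parent n11 fail=8; on 'd' 8→17→0 → fail=1;  out {1}∪∅={1}
  n23('beaded'): parent n22 fail=24; on 'd' 24→0 → fail=1;  out {4}∪∅={4}

Run:
i=0 'b': node 0→7
i=1 'd': node 7→1 ·f
i=2 'e': node 1→24 ·f  ** P6@[2:2]
i=3 'c': node 24→17 ·f
i=4 'c': node 17→17 ·f
i=5 'e': node 17→18  ** P3@[4:5],P6@[5:5]
i=6 'c': node 18→17 ·f
i=7 'e': node 17→18  ** P3@[6:7],P6@[7:7]
i=8 'd': node 18→1 ·f
i=9 'a': node 1→13
i=10 'd': node 13→1 ·f
i=11 'a': node 1→13
i=12 'b': node 13→14
i=13 'e': node 14→15  ** P6@[13:13]
i=14 'd': node 15→16  ** P2@[10:14]
i=15 'c': node 16→2 ·f
i=16 'c': node 2→3
i=17 'e': node 3→18 ·f  ** P3@[16:17],P6@[17:17]
i=18 'a': node 18→25 ·f  ** P5@[17:18]
i=19 'e': node 25→24 ·f  ** P6@[19:19]
i=20 'e': node 24→24 ·f  ** P6@[20:20]
i=21 'a': node 24→25  ** P5@[20:21]
i=22 'c': node 25→17 ·f
i=23 'e': node 17→18  ** P3@[22:23],P6@[23:23]
i=24 'a': node 18→25 ·f  ** P5@[23:24]
i=25 'c': node 25→17 ·f
i=26 'e': node 17→18  ** P3@[25:26],P6@[26:26]
i=27 'a': node 18→25 ·f  ** P5@[26:27]
i=28 'a': node 25→0 ·f
i=29 'b': node 0→7
i=30 'e': node 7→19  ** P6@[30:30]
i=31 'e': node 19→24 ·f  ** P6@[31:31]
i=32 'c': node 24→17 ·f
i=33 'd': node 17→1 ·f
i=34 'c': node 1→2
i=35 'e': node 2→18 ·f  ** P3@[34:35],P6@[35:35]
i=36 'c': node 18→17 ·f
i=37 'b': node 17→7 ·f
i=38 'b': node 7→7 ·f
i=39 'c': node 7→8
i=40 'b': node 8→9
i=41 'b': node 9→10
i=42 'c': node 10→11
i=43 'd': node 11→12  ** P1@[38:43]
i=44 'b': node 12→7 ·f
i=45 'b': node 7→7 ·f
i=46 'e': node 7→19  ** P6@[46:46]
i=47 'a': node 19→20  ** P5@[46:47]
i=48 'd': node 20→21
i=49 'e': node 21→22  ** P6@[49:49]
i=50 'd': node 22→23  ** P4@[45:50]
i=51 'e': node 23→24 ·f  ** P6@[51:51]
i=52 'a': node 24→25  ** P5@[51:52]
i=53 'b': node 25→7 ·f
i=54 'b': node 7→7 ·f
i=55 'c': node 7→8
i=56 'b': node 8→9
i=57 'b': node 9→10
i=58 'c': node 10→11
i=59 'd': node 11→12  ** P1@[54:59]
i=60 'b': node 12→7 ·f
i=61 'e': node 7→19  ** P6@[61:61]

Result: [[2,6],[5,3],[5,6],[7,3],[7,6],[13,6],[14,2],[17,3],[17,6],[18,5],[19,6],[20,6],[21,5],[23,3],[23,6],[24,5],[26,3],[26,6],[27,5],[30,6],[31,6],[35,3],[35,6],[43,1],[46,6],[47,5],[49,6],[50,4],[51,6],[52,5],[59,1],[61,6]]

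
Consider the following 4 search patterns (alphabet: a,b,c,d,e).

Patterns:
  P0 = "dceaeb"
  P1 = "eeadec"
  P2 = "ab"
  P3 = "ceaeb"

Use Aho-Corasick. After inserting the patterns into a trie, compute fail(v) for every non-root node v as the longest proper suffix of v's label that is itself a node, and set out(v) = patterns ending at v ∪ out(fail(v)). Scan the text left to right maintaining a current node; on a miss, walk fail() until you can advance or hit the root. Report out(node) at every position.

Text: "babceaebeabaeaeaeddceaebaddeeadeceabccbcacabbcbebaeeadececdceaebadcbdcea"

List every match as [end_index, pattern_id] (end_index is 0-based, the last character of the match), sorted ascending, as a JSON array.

Build automaton:
Trie (insert patterns):
  n0 'ε': a→13 c→15 d→1 e→7
  n1 'd': c→2
  n2 'dc': e→3
  n3 'dce': a→4
  n4 'dcea': e→5
  n5 'dceae': b→6
  n6 'dceaeb': ·  [P0 ends]
  n7 'e': e→8
  n8 'ee': a→9
  n9 'eea': d→10
  n10 'eead': e→11
  n11 'eeade': c→12
  n12 'eeadec': ·  [P1 ends]
  n13 'a': b→14
  n14 'ab': ·  [P2 ends]
  n15 'c': e→16
  n16 'ce': a→17
  n17 'cea': e→18
  n18 'ceae': b→19
  n19 'ceaeb': ·  [P3 ends]

Failure links (BFS by depth):
  fail(1) 'd': from fail(0)=0 chase 'd': 0 ⇒ 0;  out=∅∪out(0)=∅
  fail(7) 'e': from fail(0)=0 chase 'e': 0 ⇒ 0;  out=∅∪out(0)=∅
  fail(13) 'a': from fail(0)=0 chase 'a': 0 ⇒ 0;  out=∅∪out(0)=∅
  fail(15) 'c': from fail(0)=0 chase 'c': 0 ⇒ 0;  out=∅∪out(0)=∅
  fail(2) 'dc': from fail(1)=0 chase 'c': 0 ⇒ 15;  out=∅∪out(15)=∅
  fail(8) 'ee': from fail(7)=0 chase 'e': 0 ⇒ 7;  out=∅∪out(7)=∅
  fail(14) 'ab': from fail(13)=0 chase 'b': 0 ⇒ 0;  out={2}∪out(0)={2}
  fail(16) 'ce': from fail(15)=0 chase 'e': 0 ⇒ 7;  out=∅∪out(7)=∅
  fail(3) 'dce': from fail(2)=15 chase 'e': 15 ⇒ 16;  out=∅∪out(16)=∅
  fail(9) 'eea': from fail(8)=7 chase 'a': 7→0 ⇒ 13;  out=∅∪out(13)=∅
  fail(17) 'cea': from fail(16)=7 chase 'a': 7→0 ⇒ 13;  out=∅∪out(13)=∅
  fail(4) 'dcea': from fail(3)=16 chase 'a': 16 ⇒ 17;  out=∅∪out(17)=∅
  fail(10) 'eead': from fail(9)=13 chase 'd': 13→0 ⇒ 1;  out=∅∪out(1)=∅
  fail(18) 'ceae': from fail(17)=13 chase 'e': 13→0 ⇒ 7;  out=∅∪out(7)=∅
  fail(5) 'dceae': from fail(4)=17 chase 'e': 17 ⇒ 18;  out=∅∪out(18)=∅
  fail(11) 'eeade': from fail(10)=1 chase 'e': 1→0 ⇒ 7;  out=∅∪out(7)=∅
  fail(19) 'ceaeb': from fail(18)=7 chase 'b': 7→0 ⇒ 0;  out={3}∪out(0)={3}
  fail(6) 'dceaeb': from fail(5)=18 chase 'b': 18 ⇒ 19;  out={0}∪out(19)={0,3}
  fail(12) 'eeadec': from fail(11)=7 chase 'c': 7→0 ⇒ 15;  out={1}∪out(15)={1}

Text stream:
pos 0 'b': at 0
pos 1 'a': at 13
pos 2 'b': at 14  ** P2@[1:2]
pos 3 'c': at 15 ·f
pos 4 'e': at 16
pos 5 'a': at 17
pos 6 'e': at 18
pos 7 'b': at 19  ** P3@[3:7]
pos 8 'e': at 7 ·f
pos 9 'a': at 13 ·f
pos 10 'b': at 14  ** P2@[9:10]
pos 11 'a': at 13 ·f
pos 12 'e': at 7 ·f
pos 13 'a': at 13 ·f
pos 14 'e': at 7 ·f
pos 15 'a': at 13 ·f
pos 16 'e': at 7 ·f
pos 17 'd': at 1 ·f
pos 18 'd': at 1 ·f
pos 19 'c': at 2
pos 20 'e': at 3
pos 21 'a': at 4
pos 22 'e': at 5
pos 23 'b': at 6  ** P0@[18:23],P3@[19:23]
pos 24 'a': at 13 ·f
pos 25 'd': at 1 ·f
pos 26 'd': at 1 ·f
pos 27 'e': at 7 ·f
pos 28 'e': at 8
pos 29 'a': at 9
pos 30 'd': at 10
pos 31 'e': at 11
pos 32 'c': at 12  ** P1@[27:32]
pos 33 'e': at 16 ·f
pos 34 'a': at 17
pos 35 'b': at 14 ·f  ** P2@[34:35]
pos 36 'c': at 15 ·f
pos 37 'c': at 15 ·f
pos 38 'b': at 0 ·f
pos 39 'c': at 15
pos 40 'a': at 13 ·f
pos 41 'c': at 15 ·f
pos 42 'a': at 13 ·f
pos 43 'b': at 14  ** P2@[42:43]
pos 44 'b': at 0 ·f
pos 45 'c': at 15
pos 46 'b': at 0 ·f
pos 47 'e': at 7
pos 48 'b': at 0 ·f
pos 49 'a': at 13
pos 50 'e': at 7 ·f
pos 51 'e': at 8
pos 52 'a': at 9
pos 53 'd': at 10
pos 54 'e': at 11
pos 55 'c': at 12  ** P1@[50:55]
pos 56 'e': at 16 ·f
pos 57 'c': at 15 ·f
pos 58 'd': at 1 ·f
pos 59 'c': at 2
pos 60 'e': at 3
pos 61 'a': at 4
pos 62 'e': at 5
pos 63 'b': at 6  ** P0@[58:63],P3@[59:63]
pos 64 'a': at 13 ·f
pos 65 'd': at 1 ·f
pos 66 'c': at 2
pos 67 'b': at 0 ·f
pos 68 'd': at 1
pos 69 'c': at 2
pos 70 'e': at 3
pos 71 'a': at 4

All matches (sorted): [[2,2],[7,3],[10,2],[23,0],[23,3],[32,1],[35,2],[43,2],[55,1],[63,0],[63,3]]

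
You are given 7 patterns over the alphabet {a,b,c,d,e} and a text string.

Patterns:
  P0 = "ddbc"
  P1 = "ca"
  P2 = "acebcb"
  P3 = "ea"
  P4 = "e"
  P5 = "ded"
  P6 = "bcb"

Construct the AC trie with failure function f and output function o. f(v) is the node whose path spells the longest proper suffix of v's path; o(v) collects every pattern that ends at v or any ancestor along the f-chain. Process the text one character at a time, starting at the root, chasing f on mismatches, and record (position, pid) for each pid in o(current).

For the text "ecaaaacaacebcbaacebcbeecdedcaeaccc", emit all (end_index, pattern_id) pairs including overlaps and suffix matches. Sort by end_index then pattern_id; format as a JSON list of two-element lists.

Construct AC machine:
Trie nodes:
  0='ε' goto a→7 b→17 c→5 d→1 e→13
  1='d' goto d→2 e→15
  2='dd' goto b→3
  3='ddb' goto c→4
  4='ddbc' goto ·  [P0 ends]
  5='c' goto a→6
  6='ca' goto ·  [P1 ends]
  7='a' goto c→8
  8='ac' goto e→9
  9='ace' goto b→10
  10='aceb' goto c→11
  11='acebc' goto b→12
  12='acebcb' goto ·  [P2 ends]
  13='e' goto a→14  [P4 ends]
  14='ea' goto ·  [P3 ends]
  15='de' goto d→16
  16='ded' goto ·  [P5 ends]
  17='b' goto c→18
  18='bc' goto b→19
  19='bcb' goto ·  [P6 ends]

Failure links (BFS by depth):
  n1('d'): parent n0 fail=0; on 'd' 0 → fail=0;  out ∅∪∅=∅
  n5('c'): parent n0 fail=0; on 'c' 0 → fail=0;  out ∅∪∅=∅
  n7('a'): parent n0 fail=0; on 'a' 0 → fail=0;  out ∅∪∅=∅
  n13('e'): parent n0 fail=0; on 'e' 0 → fail=0;  out {4}∪∅={4}
  n17('b'): parent n0 fail=0; on 'b' 0 → fail=0;  out ∅∪∅=∅
  n2('dd'): parent n1 fail=0; on 'd' 0 → fail=1;  out ∅∪∅=∅
  n6('ca'): parent n5 fail=0; on 'a' 0 → fail=7;  out {1}∪∅={1}
  n8('ac'): parent n7 fail=0; on 'c' 0 → fail=5;  out ∅∪∅=∅
  n14('ea'): parent n13 fail=0; on 'a' 0 → fail=7;  out {3}∪∅={3}
  n15('de'): parent n1 fail=0; on 'e' 0 → fail=13;  out ∅∪{4}={4}
  n18('bc'): parent n17 fail=0; on 'c' 0 → fail=5;  out ∅∪∅=∅
  n3('ddb'): parent n2 fail=1; on 'b' 1→0 → fail=17;  out ∅∪∅=∅
  n9('ace'): parent n8 fail=5; on 'e' 5→0 → fail=13;  out ∅∪{4}={4}
  n16('ded'): parent n15 fail=13; on 'd' 13→0 → fail=1;  out {5}∪∅={5}
  n19('bcb'): parent n18 fail=5; on 'b' 5→0 → fail=17;  out {6}∪∅={6}
  n4('ddbc'): parent n3 fail=17; on 'c' 17 → fail=18;  out {0}∪∅={0}
  n10('aceb'): parent n9 fail=13; on 'b' 13→0 → fail=17;  out ∅∪∅=∅
  n11('acebc'): parent n10 fail=17; on 'c' 17 → fail=18;  out ∅∪∅=∅
  n12('acebcb'): parent n11 fail=18; on 'b' 18 → fail=19;  out {2}∪{6}={2,6}

Text stream:
i=0 'e': node 0→13  emit P4@[0:0]
i=1 'c': node 13→5 (via fail)
i=2 'a': node 5→6  emit P1@[1:2]
i=3 'a': node 6→7 (via fail)
i=4 'a': node 7→7 (via fail)
i=5 'a': node 7→7 (via fail)
i=6 'c': node 7→8
i=7 'a': node 8→6 (via fail)  emit P1@[6:7]
i=8 'a': node 6→7 (via fail)
i=9 'c': node 7→8
i=10 'e': node 8→9  emit P4@[10:10]
i=11 'b': node 9→10
i=12 'c': node 10→11
i=13 'b': node 11→12  emit P2@[8:13],P6@[11:13]
i=14 'a': node 12→7 (via fail)
i=15 'a': node 7→7 (via fail)
i=16 'c': node 7→8
i=17 'e': node 8→9  emit P4@[17:17]
i=18 'b': node 9→10
i=19 'c': node 10→11
i=20 'b': node 11→12  emit P2@[15:20],P6@[18:20]
i=21 'e': node 12→13 (via fail)  emit P4@[21:21]
i=22 'e': node 13→13 (via fail)  emit P4@[22:22]
i=23 'c': node 13→5 (via fail)
i=24 'd': node 5→1 (via fail)
i=25 'e': node 1→15  emit P4@[25:25]
i=26 'd': node 15→16  emit P5@[24:26]
i=27 'c': node 16→5 (via fail)
i=28 'a': node 5→6  emit P1@[27:28]
i=29 'e': node 6→13 (via fail)  emit P4@[29:29]
i=30 'a': node 13→14  emit P3@[29:30]
i=31 'c': node 14→8 (via fail)
i=32 'c': node 8→5 (via fail)
i=33 'c': node 5→5 (via fail)

Matches: [[0,4],[2,1],[7,1],[10,4],[13,2],[13,6],[17,4],[20,2],[20,6],[21,4],[22,4],[25,4],[26,5],[28,1],[29,4],[30,3]]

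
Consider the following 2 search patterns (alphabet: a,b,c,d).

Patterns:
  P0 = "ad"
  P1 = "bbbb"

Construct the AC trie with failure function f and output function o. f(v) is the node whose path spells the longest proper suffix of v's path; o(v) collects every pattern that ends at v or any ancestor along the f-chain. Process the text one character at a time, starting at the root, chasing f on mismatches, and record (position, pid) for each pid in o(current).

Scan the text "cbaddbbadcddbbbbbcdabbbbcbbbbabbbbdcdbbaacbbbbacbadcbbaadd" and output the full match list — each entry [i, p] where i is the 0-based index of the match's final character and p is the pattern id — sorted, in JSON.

Build automaton:
Trie nodes:
  n0 'ε': a→1 b→3
  n1 'a': d→2
  n2 'ad': ·  ←P0
  n3 'b': b→4
  n4 'bb': b→5
  n5 'bbb': b→6
  n6 'bbbb': ·  ←P1

Failure links (BFS by depth):
  fail(1) 'a': from fail(0)=0 chase 'a': 0 ⇒ 0;  out=∅∪out(0)=∅
  fail(3) 'b': from fail(0)=0 chase 'b': 0 ⇒ 0;  out=∅∪out(0)=∅
  fail(2) 'ad': from fail(1)=0 chase 'd': 0 ⇒ 0;  out={0}∪out(0)={0}
  fail(4) 'bb': from fail(3)=0 chase 'b': 0 ⇒ 3;  out=∅∪out(3)=∅
  fail(5) 'bbb': from fail(4)=3 chase 'b': 3 ⇒ 4;  out=∅∪out(4)=∅
  fail(6) 'bbbb': from fail(5)=4 chase 'b': 4 ⇒ 5;  out={1}∪out(5)={1}

Text stream:
i=0 'c': node 0→0
i=1 'b': node 0→3
i=2 'a': node 3→1 ·f
i=3 'd': node 1→2  emit P0@[2:3]
i=4 'd': node 2→0 ·f
i=5 'b': node 0→3
i=6 'b': node 3→4
i=7 'a': node 4→1 ·f
i=8 'd': node 1→2  emit P0@[7:8]
i=9 'c': node 2→0 ·f
i=10 'd': node 0→0
i=11 'd': node 0→0
i=12 'b': node 0→3
i=13 'b': node 3→4
i=14 'b': node 4→5
i=15 'b': node 5→6  emit P1@[12:15]
i=16 'b': node 6→6 ·f  emit P1@[13:16]
i=17 'c': node 6→0 ·f
i=18 'd': node 0→0
i=19 'a': node 0→1
i=20 'b': node 1→3 ·f
i=21 'b': node 3→4
i=22 'b': node 4→5
i=23 'b': node 5→6  emit P1@[20:23]
i=24 'c': node 6→0 ·f
i=25 'b': node 0→3
i=26 'b': node 3→4
i=27 'b': node 4→5
i=28 'b': node 5→6  emit P1@[25:28]
i=29 'a': node 6→1 ·f
i=30 'b': node 1→3 ·f
i=31 'b': node 3→4
i=32 'b': node 4→5
i=33 'b': node 5→6  emit P1@[30:33]
i=34 'd': node 6→0 ·f
i=35 'c': node 0→0
i=36 'd': node 0→0
i=37 'b': node 0→3
i=38 'b': node 3→4
i=39 'a': node 4→1 ·f
i=40 'a': node 1→1 ·f
i=41 'c': node 1→0 ·f
i=42 'b': node 0→3
i=43 'b': node 3→4
i=44 'b': node 4→5
i=45 'b': node 5→6  emit P1@[42:45]
i=46 'a': node 6→1 ·f
i=47 'c': node 1→0 ·f
i=48 'b': node 0→3
i=49 'a': node 3→1 ·f
i=50 'd': node 1→2  emit P0@[49:50]
i=51 'c': node 2→0 ·f
i=52 'b': node 0→3
i=53 'b': node 3→4
i=54 'a': node 4→1 ·f
i=55 'a': node 1→1 ·f
i=56 'd': node 1→2  emit P0@[55:56]
i=57 'd': node 2→0 ·f

Result: [[3,0],[8,0],[15,1],[16,1],[23,1],[28,1],[33,1],[45,1],[50,0],[56,0]]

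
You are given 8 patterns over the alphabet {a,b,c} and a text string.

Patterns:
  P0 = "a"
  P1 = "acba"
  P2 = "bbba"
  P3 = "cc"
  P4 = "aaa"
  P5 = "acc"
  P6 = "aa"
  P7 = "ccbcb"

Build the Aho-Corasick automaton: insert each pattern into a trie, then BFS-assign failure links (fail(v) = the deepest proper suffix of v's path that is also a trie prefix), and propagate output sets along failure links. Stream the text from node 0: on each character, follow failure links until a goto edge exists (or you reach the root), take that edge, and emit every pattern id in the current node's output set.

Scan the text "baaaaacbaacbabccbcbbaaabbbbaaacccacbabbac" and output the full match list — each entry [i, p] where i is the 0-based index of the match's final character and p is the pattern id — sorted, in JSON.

Build automaton:
Trie (insert patterns):
  0='ε' goto a→1 b→5 c→9
  1='a' goto a→11 c→2  ←P0
  2='ac' goto b→3 c→13
  3='acb' goto a→4
  4='acba' goto ·  ←P1
  5='b' goto b→6
  6='bb' goto b→7
  7='bbb' goto a→8
  8='bbba' goto ·  ←P2
  9='c' goto c→10
  10='cc' goto b→14  ←P3
  11='aa' goto a→12  ←P6
  12='aaa' goto ·  ←P4
  13='acc' goto ·  ←P5
  14='ccb' goto c→15
  15='ccbc' goto b→16
  16='ccbcb' goto ·  ←P7

BFS fail/out derivation:
  fail(1) 'a': from fail(0)=0 chase 'a': 0 ⇒ 0;  out={0}∪out(0)={0}
  fail(5) 'b': from fail(0)=0 chase 'b': 0 ⇒ 0;  out=∅∪out(0)=∅
  fail(9) 'c': from fail(0)=0 chase 'c': 0 ⇒ 0;  out=∅∪out(0)=∅
  fail(2) 'ac': from fail(1)=0 chase 'c': 0 ⇒ 9;  out=∅∪out(9)=∅
  fail(6) 'bb': from fail(5)=0 chase 'b': 0 ⇒ 5;  out=∅∪out(5)=∅
  fail(10) 'cc': from fail(9)=0 chase 'c': 0 ⇒ 9;  out={3}∪out(9)={3}
  fail(11) 'aa': from fail(1)=0 chase 'a': 0 ⇒ 1;  out={6}∪out(1)={0,6}
  fail(3) 'acb': from fail(2)=9 chase 'b': 9→0 ⇒ 5;  out=∅∪out(5)=∅
  fail(7) 'bbb': from fail(6)=5 chase 'b': 5 ⇒ 6;  out=∅∪out(6)=∅
  fail(12) 'aaa': from fail(11)=1 chase 'a': 1 ⇒ 11;  out={4}∪out(11)={0,4,6}
  fail(13) 'acc': from fail(2)=9 chase 'c': 9 ⇒ 10;  out={5}∪out(10)={3,5}
  fail(14) 'ccb': from fail(10)=9 chase 'b': 9→0 ⇒ 5;  out=∅∪out(5)=∅
  fail(4) 'acba': from fail(3)=5 chase 'a': 5→0 ⇒ 1;  out={1}∪out(1)={0,1}
  fail(8) 'bbba': from fail(7)=6 chase 'a': 6→5→0 ⇒ 1;  out={2}∪out(1)={0,2}
  fail(15) 'ccbc': from fail(14)=5 chase 'c': 5→0 ⇒ 9;  out=∅∪out(9)=∅
  fail(16) 'ccbcb': from fail(15)=9 chase 'b': 9→0 ⇒ 5;  out={7}∪out(5)={7}

Run:
[0] read 'b'  n0⇒n5
[1] read 'a'  n5⇒n1 ·f  → match P0@[1:1]
[2] read 'a'  n1⇒n11  → match P0@[2:2],P6@[1:2]
[3] read 'a'  n11⇒n12  → match P0@[3:3],P4@[1:3],P6@[2:3]
[4] read 'a'  n12⇒n12 ·f  → match P0@[4:4],P4@[2:4],P6@[3:4]
[5] read 'a'  n12⇒n12 ·f  → match P0@[5:5],P4@[3:5],P6@[4:5]
[6] read 'c'  n12⇒n2 ·f
[7] read 'b'  n2⇒n3
[8] read 'a'  n3⇒n4  → match P0@[8:8],P1@[5:8]
[9] read 'a'  n4⇒n11 ·f  → match P0@[9:9],P6@[8:9]
[10] read 'c'  n11⇒n2 ·f
[11] read 'b'  n2⇒n3
[12] read 'a'  n3⇒n4  → match P0@[12:12],P1@[9:12]
[13] read 'b'  n4⇒n5 ·f
[14] read 'c'  n5⇒n9 ·f
[15] read 'c'  n9⇒n10  → match P3@[14:15]
[16] read 'b'  n10⇒n14
[17] read 'c'  n14⇒n15
[18] read 'b'  n15⇒n16  → match P7@[14:18]
[19] read 'b'  n16⇒n6 ·f
[20] read 'a'  n6⇒n1 ·f  → match P0@[20:20]
[21] read 'a'  n1⇒n11  → match P0@[21:21],P6@[20:21]
[22] read 'a'  n11⇒n12  → match P0@[22:22],P4@[20:22],P6@[21:22]
[23] read 'b'  n12⇒n5 ·f
[24] read 'b'  n5⇒n6
[25] read 'b'  n6⇒n7
[26] read 'b'  n7⇒n7 ·f
[27] read 'a'  n7⇒n8  → match P0@[27:27],P2@[24:27]
[28] read 'a'  n8⇒n11 ·f  → match P0@[28:28],P6@[27:28]
[29] read 'a'  n11⇒n12  → match P0@[29:29],P4@[27:29],P6@[28:29]
[30] read 'c'  n12⇒n2 ·f
[31] read 'c'  n2⇒n13  → match P3@[30:31],P5@[29:31]
[32] read 'c'  n13⇒n10 ·f  → match P3@[31:32]
[33] read 'a'  n10⇒n1 ·f  → match P0@[33:33]
[34] read 'c'  n1⇒n2
[35] read 'b'  n2⇒n3
[36] read 'a'  n3⇒n4  → match P0@[36:36],P1@[33:36]
[37] read 'b'  n4⇒n5 ·f
[38] read 'b'  n5⇒n6
[39] read 'a'  n6⇒n1 ·f  → match P0@[39:39]
[40] read 'c'  n1⇒n2

Matches: [[1,0],[2,0],[2,6],[3,0],[3,4],[3,6],[4,0],[4,4],[4,6],[5,0],[5,4],[5,6],[8,0],[8,1],[9,0],[9,6],[12,0],[12,1],[15,3],[18,7],[20,0],[21,0],[21,6],[22,0],[22,4],[22,6],[27,0],[27,2],[28,0],[28,6],[29,0],[29,4],[29,6],[31,3],[31,5],[32,3],[33,0],[36,0],[36,1],[39,0]]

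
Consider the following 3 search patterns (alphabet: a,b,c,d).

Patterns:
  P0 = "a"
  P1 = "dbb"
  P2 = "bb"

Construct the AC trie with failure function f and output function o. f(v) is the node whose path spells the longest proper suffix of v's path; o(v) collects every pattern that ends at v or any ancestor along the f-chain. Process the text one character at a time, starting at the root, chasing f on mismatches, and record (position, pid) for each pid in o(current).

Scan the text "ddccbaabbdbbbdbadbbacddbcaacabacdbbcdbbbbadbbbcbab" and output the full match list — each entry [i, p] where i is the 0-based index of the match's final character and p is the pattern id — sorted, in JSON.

Build automaton:
Trie (insert patterns):
  0='ε' goto a→1 b→5 d→2
  1='a' goto ·  ←P0
  2='d' goto b→3
  3='db' goto b→4
  4='dbb' goto ·  ←P1
  5='b' goto b→6
  6='bb' goto ·  ←P2

Failure links (BFS by depth):
  n1('a'): parent n0 fail=0; on 'a' 0 → fail=0;  out {0}∪∅={0}
  n2('d'): parent n0 fail=0; on 'd' 0 → fail=0;  out ∅∪∅=∅
  n5('b'): parent n0 fail=0; on 'b' 0 → fail=0;  out ∅∪∅=∅
  n3('db'): parent n2 fail=0; on 'b' 0 → fail=5;  out ∅∪∅=∅
  n6('bb'): parent n5 fail=0; on 'b' 0 → fail=5;  out {2}∪∅={2}
  n4('dbb'): parent n3 fail=5; on 'b' 5 → fail=6;  out {1}∪{2}={1,2}

Run:
i=0 'd': node 0→2
i=1 'd': node 2→2 (fail-walked)
i=2 'c': node 2→0 (fail-walked)
i=3 'c': node 0→0
i=4 'b': node 0→5
i=5 'a': node 5→1 (fail-walked)  ** P0@[5:5]
i=6 'a': node 1→1 (fail-walked)  ** P0@[6:6]
i=7 'b': node 1→5 (fail-walked)
i=8 'b': node 5→6  ** P2@[7:8]
i=9 'd': node 6→2 (fail-walked)
i=10 'b': node 2→3
i=11 'b': node 3→4  ** P1@[9:11],P2@[10:11]
i=12 'b': node 4→6 (fail-walked)  ** P2@[11:12]
i=13 'd': node 6→2 (fail-walked)
i=14 'b': node 2→3
i=15 'a': node 3→1 (fail-walked)  ** P0@[15:15]
i=16 'd': node 1→2 (fail-walked)
i=17 'b': node 2→3
i=18 'b': node 3→4  ** P1@[16:18],P2@[17:18]
i=19 'a': node 4→1 (fail-walked)  ** P0@[19:19]
i=20 'c': node 1→0 (fail-walked)
i=21 'd': node 0→2
i=22 'd': node 2→2 (fail-walked)
i=23 'b': node 2→3
i=24 'c': node 3→0 (fail-walked)
i=25 'a': node 0→1  ** P0@[25:25]
i=26 'a': node 1→1 (fail-walked)  ** P0@[26:26]
i=27 'c': node 1→0 (fail-walked)
i=28 'a': node 0→1  ** P0@[28:28]
i=29 'b': node 1→5 (fail-walked)
i=30 'a': node 5→1 (fail-walked)  ** P0@[30:30]
i=31 'c': node 1→0 (fail-walked)
i=32 'd': node 0→2
i=33 'b': node 2→3
i=34 'b': node 3→4  ** P1@[32:34],P2@[33:34]
i=35 'c': node 4→0 (fail-walked)
i=36 'd': node 0→2
i=37 'b': node 2→3
i=38 'b': node 3→4  ** P1@[36:38],P2@[37:38]
i=39 'b': node 4→6 (fail-walked)  ** P2@[38:39]
i=40 'b': node 6→6 (fail-walked)  ** P2@[39:40]
i=41 'a': node 6→1 (fail-walked)  ** P0@[41:41]
i=42 'd': node 1→2 (fail-walked)
i=43 'b': node 2→3
i=44 'b': node 3→4  ** P1@[42:44],P2@[43:44]
i=45 'b': node 4→6 (fail-walked)  ** P2@[44:45]
i=46 'c': node 6→0 (fail-walked)
i=47 'b': node 0→5
i=48 'a': node 5→1 (fail-walked)  ** P0@[48:48]
i=49 'b': node 1→5 (fail-walked)

Result: [[5,0],[6,0],[8,2],[11,1],[11,2],[12,2],[15,0],[18,1],[18,2],[19,0],[25,0],[26,0],[28,0],[30,0],[34,1],[34,2],[38,1],[38,2],[39,2],[40,2],[41,0],[44,1],[44,2],[45,2],[48,0]]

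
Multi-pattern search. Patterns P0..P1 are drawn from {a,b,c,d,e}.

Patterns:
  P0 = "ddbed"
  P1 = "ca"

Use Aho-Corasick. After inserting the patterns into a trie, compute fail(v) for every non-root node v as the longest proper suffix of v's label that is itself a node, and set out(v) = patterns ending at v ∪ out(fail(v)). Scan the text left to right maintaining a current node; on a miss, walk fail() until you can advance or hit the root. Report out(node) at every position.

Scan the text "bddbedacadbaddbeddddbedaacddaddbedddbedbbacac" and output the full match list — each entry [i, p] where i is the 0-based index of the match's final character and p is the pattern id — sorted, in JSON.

Build automaton:
Trie nodes:
  0='ε' goto c→6 d→1
  1='d' goto d→2
  2='dd' goto b→3
  3='ddb' goto e→4
  4='ddbe' goto d→5
  5='ddbed' goto ·  [P0 ends]
  6='c' goto a→7
  7='ca' goto ·  [P1 ends]

Failure links (BFS by depth):
  n1('d'): parent n0 fail=0; on 'd' 0 → fail=0;  out ∅∪∅=∅
  n6('c'): parent n0 fail=0; on 'c' 0 → fail=0;  out ∅∪∅=∅
  n2('dd'): parent n1 fail=0; on 'd' 0 → fail=1;  out ∅∪∅=∅
  n7('ca'): parent n6 fail=0; on 'a' 0 → fail=0;  out {1}∪∅={1}
  n3('ddb'): parent n2 fail=1; on 'b' 1→0 → fail=0;  out ∅∪∅=∅
  n4('ddbe'): parent n3 fail=0; on 'e' 0 → fail=0;  out ∅∪∅=∅
  n5('ddbed'): parent n4 fail=0; on 'd' 0 → fail=1;  out {0}∪∅={0}

Run:
[0] read 'b'  n0⇒n0
[1] read 'd'  n0⇒n1
[2] read 'd'  n1⇒n2
[3] read 'b'  n2⇒n3
[4] read 'e'  n3⇒n4
[5] read 'd'  n4⇒n5  emit P0@[1:5]
[6] read 'a'  n5⇒n0 (via fail)
[7] read 'c'  n0⇒n6
[8] read 'a'  n6⇒n7  emit P1@[7:8]
[9] read 'd'  n7⇒n1 (via fail)
[10] read 'b'  n1⇒n0 (via fail)
[11] read 'a'  n0⇒n0
[12] read 'd'  n0⇒n1
[13] read 'd'  n1⇒n2
[14] read 'b'  n2⇒n3
[15] read 'e'  n3⇒n4
[16] read 'd'  n4⇒n5  emit P0@[12:16]
[17] read 'd'  n5⇒n2 (via fail)
[18] read 'd'  n2⇒n2 (via fail)
[19] read 'd'  n2⇒n2 (via fail)
[20] read 'b'  n2⇒n3
[21] read 'e'  n3⇒n4
[22] read 'd'  n4⇒n5  emit P0@[18:22]
[23] read 'a'  n5⇒n0 (via fail)
[24] read 'a'  n0⇒n0
[25] read 'c'  n0⇒n6
[26] read 'd'  n6⇒n1 (via fail)
[27] read 'd'  n1⇒n2
[28] read 'a'  n2⇒n0 (via fail)
[29] read 'd'  n0⇒n1
[30] read 'd'  n1⇒n2
[31] read 'b'  n2⇒n3
[32] read 'e'  n3⇒n4
[33] read 'd'  n4⇒n5  emit P0@[29:33]
[34] read 'd'  n5⇒n2 (via fail)
[35] read 'd'  n2⇒n2 (via fail)
[36] read 'b'  n2⇒n3
[37] read 'e'  n3⇒n4
[38] read 'd'  n4⇒n5  emit P0@[34:38]
[39] read 'b'  n5⇒n0 (via fail)
[40] read 'b'  n0⇒n0
[41] read 'a'  n0⇒n0
[42] read 'c'  n0⇒n6
[43] read 'a'  n6⇒n7  emit P1@[42:43]
[44] read 'c'  n7⇒n6 (via fail)

Result: [[5,0],[8,1],[16,0],[22,0],[33,0],[38,0],[43,1]]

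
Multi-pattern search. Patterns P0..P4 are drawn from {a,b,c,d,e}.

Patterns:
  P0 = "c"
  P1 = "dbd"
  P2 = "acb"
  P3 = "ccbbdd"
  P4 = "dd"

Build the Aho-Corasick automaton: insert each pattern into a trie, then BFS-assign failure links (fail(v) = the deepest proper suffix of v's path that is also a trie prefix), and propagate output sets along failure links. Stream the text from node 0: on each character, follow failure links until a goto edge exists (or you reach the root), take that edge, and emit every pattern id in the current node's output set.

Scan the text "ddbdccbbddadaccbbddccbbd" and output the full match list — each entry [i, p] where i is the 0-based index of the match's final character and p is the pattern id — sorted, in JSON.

Build:
Trie nodes:
  0='ε' goto a→5 c→1 d→2
  1='c' goto c→8  ←P0
  2='d' goto b→3 d→13
  3='db' goto d→4
  4='dbd' goto ·  ←P1
  5='a' goto c→6
  6='ac' goto b→7
  7='acb' goto ·  ←P2
  8='cc' goto b→9
  9='ccb' goto b→10
  10='ccbb' goto d→11
  11='ccbbd' goto d→12
  12='ccbbdd' goto ·  ←P3
  13='dd' goto ·  ←P4

Failure links (BFS by depth):
  n1('c'): parent n0 fail=0; on 'c' 0 → fail=0;  out {0}∪∅={0}
  n2('d'): parent n0 fail=0; on 'd' 0 → fail=0;  out ∅∪∅=∅
  n5('a'): parent n0 fail=0; on 'a' 0 → fail=0;  out ∅∪∅=∅
  n3('db'): parent n2 fail=0; on 'b' 0 → fail=0;  out ∅∪∅=∅
  n6('ac'): parent n5 fail=0; on 'c' 0 → fail=1;  out ∅∪{0}={0}
  n8('cc'): parent n1 fail=0; on 'c' 0 → fail=1;  out ∅∪{0}={0}
  n13('dd'): parent n2 fail=0; on 'd' 0 → fail=2;  out {4}∪∅={4}
  n4('dbd'): parent n3 fail=0; on 'd' 0 → fail=2;  out {1}∪∅={1}
  n7('acb'): parent n6 fail=1; on 'b' 1→0 → fail=0;  out {2}∪∅={2}
  n9('ccb'): parent n8 fail=1; on 'b' 1→0 → fail=0;  out ∅∪∅=∅
  n10('ccbb'): parent n9 fail=0; on 'b' 0 → fail=0;  out ∅∪∅=∅
  n11('ccbbd'): parent n10 fail=0; on 'd' 0 → fail=2;  out ∅∪∅=∅
  n12('ccbbdd'): parent n11 fail=2; on 'd' 2 → fail=13;  out {3}∪{4}={3,4}

Scan:
pos 0 'd': at 2
pos 1 'd': at 13  ** P4@[0:1]
pos 2 'b': at 3 ·f
pos 3 'd': at 4  ** P1@[1:3]
pos 4 'c': at 1 ·f  ** P0@[4:4]
pos 5 'c': at 8  ** P0@[5:5]
pos 6 'b': at 9
pos 7 'b': at 10
pos 8 'd': at 11
pos 9 'd': at 12  ** P3@[4:9],P4@[8:9]
pos 10 'a': at 5 ·f
pos 11 'd': at 2 ·f
pos 12 'a': at 5 ·f
pos 13 'c': at 6  ** P0@[13:13]
pos 14 'c': at 8 ·f  ** P0@[14:14]
pos 15 'b': at 9
pos 16 'b': at 10
pos 17 'd': at 11
pos 18 'd': at 12  ** P3@[13:18],P4@[17:18]
pos 19 'c': at 1 ·f  ** P0@[19:19]
pos 20 'c': at 8  ** P0@[20:20]
pos 21 'b': at 9
pos 22 'b': at 10
pos 23 'd': at 11

Matches: [[1,4],[3,1],[4,0],[5,0],[9,3],[9,4],[13,0],[14,0],[18,3],[18,4],[19,0],[20,0]]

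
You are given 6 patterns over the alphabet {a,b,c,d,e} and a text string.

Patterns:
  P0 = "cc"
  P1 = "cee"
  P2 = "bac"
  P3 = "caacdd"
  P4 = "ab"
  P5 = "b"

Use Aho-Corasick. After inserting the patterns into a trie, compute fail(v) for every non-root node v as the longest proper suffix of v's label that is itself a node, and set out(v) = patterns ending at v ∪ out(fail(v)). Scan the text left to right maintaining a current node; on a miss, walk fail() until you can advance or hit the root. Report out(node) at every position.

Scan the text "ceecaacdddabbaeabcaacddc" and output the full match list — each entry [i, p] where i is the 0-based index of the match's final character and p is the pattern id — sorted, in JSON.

Build automaton:
Trie (insert patterns):
  0='ε' goto a→13 b→5 c→1
  1='c' goto a→8 c→2 e→3
  2='cc' goto ·  [P0 ends]
  3='ce' goto e→4
  4='cee' goto ·  [P1 ends]
  5='b' goto a→6  [P5 ends]
  6='ba' goto c→7
  7='bac' goto ·  [P2 ends]
  8='ca' goto a→9
  9='caa' goto c→10
  10='caac' goto d→11
  11='caacd' goto d→12
  12='caacdd' goto ·  [P3 ends]
  13='a' goto b→14
  14='ab' goto ·  [P4 ends]

Failure links (BFS by depth):
  n1('c'): parent n0 fail=0; on 'c' 0 → fail=0;  out ∅∪∅=∅
  n5('b'): parent n0 fail=0; on 'b' 0 → fail=0;  out {5}∪∅={5}
  n13('a'): parent n0 fail=0; on 'a' 0 → fail=0;  out ∅∪∅=∅
  n2('cc'): parent n1 fail=0; on 'c' 0 → fail=1;  out {0}∪∅={0}
  n3('ce'): parent n1 fail=0; on 'e' 0 → fail=0;  out ∅∪∅=∅
  n6('ba'): parent n5 fail=0; on 'a' 0 → fail=13;  out ∅∪∅=∅
  n8('ca'): parent n1 fail=0; on 'a' 0 → fail=13;  out ∅∪∅=∅
  n14('ab'): parent n13 fail=0; on 'b' 0 → fail=5;  out {4}∪{5}={4,5}
  n4('cee'): parent n3 fail=0; on 'e' 0 → fail=0;  out {1}∪∅={1}
  n7('bac'): parent n6 fail=13; on 'c' 13→0 → fail=1;  out {2}∪∅={2}
  n9('caa'): parent n8 fail=13; on 'a' 13→0 → fail=13;  out ∅∪∅=∅
  n10('caac'): parent n9 fail=13; on 'c' 13→0 → fail=1;  out ∅∪∅=∅
  n11('caacd'): parent n10 fail=1; on 'd' 1→0 → fail=0;  out ∅∪∅=∅
  n12('caacdd'): parent n11 fail=0; on 'd' 0 → fail=0;  out {3}∪∅={3}

Run:
[0] read 'c'  n0⇒n1
[1] read 'e'  n1⇒n3
[2] read 'e'  n3⇒n4  → match P1@[0:2]
[3] read 'c'  n4⇒n1 (via fail)
[4] read 'a'  n1⇒n8
[5] read 'a'  n8⇒n9
[6] read 'c'  n9⇒n10
[7] read 'd'  n10⇒n11
[8] read 'd'  n11⇒n12  → match P3@[3:8]
[9] read 'd'  n12⇒n0 (via fail)
[10] read 'a'  n0⇒n13
[11] read 'b'  n13⇒n14  → match P4@[10:11],P5@[11:11]
[12] read 'b'  n14⇒n5 (via fail)  → match P5@[12:12]
[13] read 'a'  n5⇒n6
[14] read 'e'  n6⇒n0 (via fail)
[15] read 'a'  n0⇒n13
[16] read 'b'  n13⇒n14  → match P4@[15:16],P5@[16:16]
[17] read 'c'  n14⇒n1 (via fail)
[18] read 'a'  n1⇒n8
[19] read 'a'  n8⇒n9
[20] read 'c'  n9⇒n10
[21] read 'd'  n10⇒n11
[22] read 'd'  n11⇒n12  → match P3@[17:22]
[23] read 'c'  n12⇒n1 (via fail)

Result: [[2,1],[8,3],[11,4],[11,5],[12,5],[16,4],[16,5],[22,3]]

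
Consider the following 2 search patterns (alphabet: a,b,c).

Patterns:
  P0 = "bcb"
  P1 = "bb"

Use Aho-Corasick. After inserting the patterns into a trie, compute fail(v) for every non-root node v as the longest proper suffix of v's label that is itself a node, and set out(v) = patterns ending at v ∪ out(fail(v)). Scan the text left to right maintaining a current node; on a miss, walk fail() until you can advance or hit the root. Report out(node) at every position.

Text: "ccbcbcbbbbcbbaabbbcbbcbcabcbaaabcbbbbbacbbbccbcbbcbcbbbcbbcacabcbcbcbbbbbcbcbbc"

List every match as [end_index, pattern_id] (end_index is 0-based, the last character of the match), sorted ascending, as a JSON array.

Build:
Trie (insert patterns):
  n0 'ε': b→1
  n1 'b': b→4 c→2
  n2 'bc': b→3
  n3 'bcb': ·  [P0 ends]
  n4 'bb': ·  [P1 ends]

BFS fail/out derivation:
  fail(1) 'b': from fail(0)=0 chase 'b': 0 ⇒ 0;  out=∅∪out(0)=∅
  fail(2) 'bc': from fail(1)=0 chase 'c': 0 ⇒ 0;  out=∅∪out(0)=∅
  fail(4) 'bb': from fail(1)=0 chase 'b': 0 ⇒ 1;  out={1}∪out(1)={1}
  fail(3) 'bcb': from fail(2)=0 chase 'b': 0 ⇒ 1;  out={0}∪out(1)={0}

Run:
i=0 'c': node 0→0
i=1 'c': node 0→0
i=2 'b': node 0→1
i=3 'c': node 1→2
i=4 'b': node 2→3  emit P0@[2:4]
i=5 'c': node 3→2 (fail-walked)
i=6 'b': node 2→3  emit P0@[4:6]
i=7 'b': node 3→4 (fail-walked)  emit P1@[6:7]
i=8 'b': node 4→4 (fail-walked)  emit P1@[7:8]
i=9 'b': node 4→4 (fail-walked)  emit P1@[8:9]
i=10 'c': node 4→2 (fail-walked)
i=11 'b': node 2→3  emit P0@[9:11]
i=12 'b': node 3→4 (fail-walked)  emit P1@[11:12]
i=13 'a': node 4→0 (fail-walked)
i=14 'a': node 0→0
i=15 'b': node 0→1
i=16 'b': node 1→4  emit P1@[15:16]
i=17 'b': node 4→4 (fail-walked)  emit P1@[16:17]
i=18 'c': node 4→2 (fail-walked)
i=19 'b': node 2→3  emit P0@[17:19]
i=20 'b': node 3→4 (fail-walked)  emit P1@[19:20]
i=21 'c': node 4→2 (fail-walked)
i=22 'b': node 2→3  emit P0@[20:22]
i=23 'c': node 3→2 (fail-walked)
i=24 'a': node 2→0 (fail-walked)
i=25 'b': node 0→1
i=26 'c': node 1→2
i=27 'b': node 2→3  emit P0@[25:27]
i=28 'a': node 3→0 (fail-walked)
i=29 'a': node 0→0
i=30 'a': node 0→0
i=31 'b': node 0→1
i=32 'c': node 1→2
i=33 'b': node 2→3  emit P0@[31:33]
i=34 'b': node 3→4 (fail-walked)  emit P1@[33:34]
i=35 'b': node 4→4 (fail-walked)  emit P1@[34:35]
i=36 'b': node 4→4 (fail-walked)  emit P1@[35:36]
i=37 'b': node 4→4 (fail-walked)  emit P1@[36:37]
i=38 'a': node 4→0 (fail-walked)
i=39 'c': node 0→0
i=40 'b': node 0→1
i=41 'b': node 1→4  emit P1@[40:41]
i=42 'b': node 4→4 (fail-walked)  emit P1@[41:42]
i=43 'c': node 4→2 (fail-walked)
i=44 'c': node 2→0 (fail-walked)
i=45 'b': node 0→1
i=46 'c': node 1→2
i=47 'b': node 2→3  emit P0@[45:47]
i=48 'b': node 3→4 (fail-walked)  emit P1@[47:48]
i=49 'c': node 4→2 (fail-walked)
i=50 'b': node 2→3  emit P0@[48:50]
i=51 'c': node 3→2 (fail-walked)
i=52 'b': node 2→3  emit P0@[50:52]
i=53 'b': node 3→4 (fail-walked)  emit P1@[52:53]
i=54 'b': node 4→4 (fail-walked)  emit P1@[53:54]
i=55 'c': node 4→2 (fail-walked)
i=56 'b': node 2→3  emit P0@[54:56]
i=57 'b': node 3→4 (fail-walked)  emit P1@[56:57]
i=58 'c': node 4→2 (fail-walked)
i=59 'a': node 2→0 (fail-walked)
i=60 'c': node 0→0
i=61 'a': node 0→0
i=62 'b': node 0→1
i=63 'c': node 1→2
i=64 'b': node 2→3  emit P0@[62:64]
i=65 'c': node 3→2 (fail-walked)
i=66 'b': node 2→3  emit P0@[64:66]
i=67 'c': node 3→2 (fail-walked)
i=68 'b': node 2→3  emit P0@[66:68]
i=69 'b': node 3→4 (fail-walked)  emit P1@[68:69]
i=70 'b': node 4→4 (fail-walked)  emit P1@[69:70]
i=71 'b': node 4→4 (fail-walked)  emit P1@[70:71]
i=72 'b': node 4→4 (fail-walked)  emit P1@[71:72]
i=73 'c': node 4→2 (fail-walked)
i=74 'b': node 2→3  emit P0@[72:74]
i=75 'c': node 3→2 (fail-walked)
i=76 'b': node 2→3  emit P0@[74:76]
i=77 'b': node 3→4 (fail-walked)  emit P1@[76:77]
i=78 'c': node 4→2 (fail-walked)

All matches (sorted): [[4,0],[6,0],[7,1],[8,1],[9,1],[11,0],[12,1],[16,1],[17,1],[19,0],[20,1],[22,0],[27,0],[33,0],[34,1],[35,1],[36,1],[37,1],[41,1],[42,1],[47,0],[48,1],[50,0],[52,0],[53,1],[54,1],[56,0],[57,1],[64,0],[66,0],[68,0],[69,1],[70,1],[71,1],[72,1],[74,0],[76,0],[77,1]]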